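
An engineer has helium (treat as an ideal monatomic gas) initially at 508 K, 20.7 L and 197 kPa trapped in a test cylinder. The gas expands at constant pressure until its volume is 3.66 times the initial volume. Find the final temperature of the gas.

Isobaric: P stays 197 kPa; V/T = const ⇒ T₂ = 1860 K, V₂ = 75.8 L.

1860 K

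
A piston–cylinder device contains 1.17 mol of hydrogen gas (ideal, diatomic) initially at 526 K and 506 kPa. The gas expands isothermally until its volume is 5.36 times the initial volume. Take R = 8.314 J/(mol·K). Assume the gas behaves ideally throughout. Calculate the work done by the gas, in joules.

8590 J

V₁ = nRT₁/P₁ = 1.17×8.314×526/506 = 10.1 L.
Isothermal: T stays 526 K; PV = const ⇒ V₂ = 54.2 L, P₂ = 94.4 kPa.
W = nRT ln(V₂/V₁) = 1.17×8.314×526×ln(5.36) = 8590 J.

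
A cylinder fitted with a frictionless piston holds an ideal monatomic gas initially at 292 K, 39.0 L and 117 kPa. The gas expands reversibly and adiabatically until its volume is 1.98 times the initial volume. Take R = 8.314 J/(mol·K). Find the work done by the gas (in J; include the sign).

2500 J

n = P₁V₁/(RT₁) = 117×39.0/(8.314×292) = 1.88 mol.
Adiabatic: TV^(γ−1) = const ⇒ T₂ = 292×(0.505)^0.667 = 185 K; PV^γ = const ⇒ P₂ = 37.5 kPa.
ΔU = nCvΔT = 1.88×12.5×(185−292) = -2500 J.
Q = 0 for an adiabatic process, so W = −ΔU = 2500 J.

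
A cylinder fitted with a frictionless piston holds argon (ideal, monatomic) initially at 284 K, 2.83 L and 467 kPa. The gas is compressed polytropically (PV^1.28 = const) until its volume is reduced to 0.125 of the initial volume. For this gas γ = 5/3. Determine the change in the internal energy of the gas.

1570 J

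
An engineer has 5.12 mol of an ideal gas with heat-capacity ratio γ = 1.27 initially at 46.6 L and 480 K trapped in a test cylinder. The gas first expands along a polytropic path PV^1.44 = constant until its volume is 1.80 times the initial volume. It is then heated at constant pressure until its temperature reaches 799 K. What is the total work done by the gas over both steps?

28800 J

P₁ = nRT₁/V₁ = 5.12×8.314×480/46.6 = 438 kPa.
Step 1 — Polytropic n=1.44: T₂ = T₁(V₁/V₂)^(n−1) = 480×(0.556)^0.44 = 371 K; P₂ = P₁(V₁/V₂)^n = 188 kPa.
W = (P₁V₁−P₂V₂)/(n−1) = (438×46.6−188×83.9)/0.44 = 10600 J.
ΔU = nCvΔT = 5.12×30.8×(371−480) = -17200 J.
Q = ΔU + W = -6660 J.
State after step 1: P = 188 kPa, V = 83.9 L, T = 371 K.
Step 2 — Isobaric: P stays 188 kPa; V/T = const ⇒ T₂ = 799 K, V₂ = 181 L.
W = PΔV = 188×(181−83.9) kPa·L = 18200 J.
ΔU = nCvΔT = 5.12×30.8×(799−371) = 67500 J.
Q = ΔU + W = nCpΔT = 85800 J.
Net over both steps: W = 28800 J, Q = 79100 J, ΔU = 50300 J.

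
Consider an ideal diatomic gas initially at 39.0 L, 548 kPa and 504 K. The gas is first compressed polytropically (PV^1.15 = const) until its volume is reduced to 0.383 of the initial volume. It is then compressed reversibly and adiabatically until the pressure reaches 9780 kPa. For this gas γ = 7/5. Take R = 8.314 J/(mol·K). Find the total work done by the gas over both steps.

-62900 J

n = P₁V₁/(RT₁) = 548×39.0/(8.314×504) = 5.10 mol.
Step 1 — Polytropic n=1.15: T₂ = T₁(V₁/V₂)^(n−1) = 504×(2.61)^0.15 = 582 K; P₂ = P₁(V₁/V₂)^n = 1650 kPa.
W = (P₁V₁−P₂V₂)/(n−1) = (548×39.0−1650×14.9)/0.15 = -22100 J.
ΔU = nCvΔT = 5.10×20.8×(582−504) = 8270 J.
Q = ΔU + W = -13800 J.
State after step 1: P = 1650 kPa, V = 14.9 L, T = 582 K.
Step 2 — Adiabatic: T₂/T₁ = (P₂/P₁)^((γ−1)/γ) ⇒ T₂ = 582×(5.92)^0.286 = 967 K; V₂ = 4.19 L.
ΔU = nCvΔT = 5.10×20.8×(967−582) = 40800 J.
Q = 0 for an adiabatic process, so W = −ΔU = -40800 J.
Net over both steps: W = -62900 J, Q = -13800 J, ΔU = 49100 J.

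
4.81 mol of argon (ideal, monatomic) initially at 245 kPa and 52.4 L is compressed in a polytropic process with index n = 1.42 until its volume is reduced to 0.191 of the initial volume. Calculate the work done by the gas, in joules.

T₁ = P₁V₁/(nR) = 245×52.4/(4.81×8.314) = 321 K.
Polytropic n=1.42: T₂ = T₁(V₁/V₂)^(n−1) = 321×(5.24)^0.42 = 643 K; P₂ = P₁(V₁/V₂)^n = 2570 kPa.
W = (P₁V₁−P₂V₂)/(n−1) = (245×52.4−2570×10.0)/0.42 = -30700 J.

-30700 J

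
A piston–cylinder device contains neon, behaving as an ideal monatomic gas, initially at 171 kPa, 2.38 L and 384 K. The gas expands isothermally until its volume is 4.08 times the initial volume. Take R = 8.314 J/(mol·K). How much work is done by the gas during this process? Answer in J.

572 J

n = P₁V₁/(RT₁) = 171×2.38/(8.314×384) = 0.127 mol.
Isothermal: T stays 384 K; PV = const ⇒ V₂ = 9.71 L, P₂ = 41.9 kPa.
W = nRT ln(V₂/V₁) = 0.127×8.314×384×ln(4.08) = 572 J.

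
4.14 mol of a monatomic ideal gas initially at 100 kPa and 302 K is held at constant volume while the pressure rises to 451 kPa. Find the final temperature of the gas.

1360 K

V₁ = nRT₁/P₁ = 4.14×8.314×302/100 = 104 L.
Isochoric: V stays 104 L; P/T = const ⇒ T₂ = 1360 K, P₂ = 451 kPa.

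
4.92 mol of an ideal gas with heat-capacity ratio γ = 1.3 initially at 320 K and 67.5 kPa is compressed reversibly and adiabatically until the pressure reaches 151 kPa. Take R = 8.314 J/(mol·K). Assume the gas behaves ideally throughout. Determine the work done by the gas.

-8910 J

V₁ = nRT₁/P₁ = 4.92×8.314×320/67.5 = 194 L.
Adiabatic: T₂/T₁ = (P₂/P₁)^((γ−1)/γ) ⇒ T₂ = 320×(2.24)^0.231 = 385 K; V₂ = 104 L.
ΔU = nCvΔT = 4.92×27.7×(385−320) = 8910 J.
Q = 0 for an adiabatic process, so W = −ΔU = -8910 J.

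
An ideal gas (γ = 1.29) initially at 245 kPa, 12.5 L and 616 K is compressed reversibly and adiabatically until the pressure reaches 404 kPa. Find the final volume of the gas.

8.48 L

Adiabatic: T₂/T₁ = (P₂/P₁)^((γ−1)/γ) ⇒ T₂ = 616×(1.65)^0.225 = 689 K; V₂ = 8.48 L.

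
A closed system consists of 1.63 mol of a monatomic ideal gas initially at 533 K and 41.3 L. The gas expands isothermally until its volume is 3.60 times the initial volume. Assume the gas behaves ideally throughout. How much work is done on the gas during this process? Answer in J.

-9250 J

P₁ = nRT₁/V₁ = 1.63×8.314×533/41.3 = 175 kPa.
Isothermal: T stays 533 K; PV = const ⇒ V₂ = 149 L, P₂ = 48.6 kPa.
W = nRT ln(V₂/V₁) = 1.63×8.314×533×ln(3.60) = 9250 J.
Work done on the gas = −W_by = -9250 J.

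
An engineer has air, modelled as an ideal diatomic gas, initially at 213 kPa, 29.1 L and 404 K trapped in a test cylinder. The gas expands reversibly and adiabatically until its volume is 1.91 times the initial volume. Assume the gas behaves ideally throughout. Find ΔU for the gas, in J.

n = P₁V₁/(RT₁) = 213×29.1/(8.314×404) = 1.85 mol.
Adiabatic: TV^(γ−1) = const ⇒ T₂ = 404×(0.524)^0.400 = 312 K; PV^γ = const ⇒ P₂ = 86.1 kPa.
For an ideal gas ΔU = nCvΔT with Cv = (5/2)R = 20.8 J/(mol·K).
ΔU = 1.85×20.8×(312−404) = -3530 J.

-3530 J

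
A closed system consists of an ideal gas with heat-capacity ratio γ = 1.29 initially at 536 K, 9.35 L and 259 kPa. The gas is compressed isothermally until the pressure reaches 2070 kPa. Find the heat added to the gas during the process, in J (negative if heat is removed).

-5030 J

n = P₁V₁/(RT₁) = 259×9.35/(8.314×536) = 0.543 mol.
Isothermal: T stays 536 K; PV = const ⇒ V₂ = 1.17 L, P₂ = 2070 kPa.
ΔU = 0 (ideal gas, T constant).
W = nRT ln(V₂/V₁) = 0.543×8.314×536×ln(0.125) = -5030 J.
Q = ΔU + W = -5030 J.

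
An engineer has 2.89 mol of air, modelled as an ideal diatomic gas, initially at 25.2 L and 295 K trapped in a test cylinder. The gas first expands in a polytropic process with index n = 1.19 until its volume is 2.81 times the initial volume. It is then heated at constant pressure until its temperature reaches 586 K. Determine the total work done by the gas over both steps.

P₁ = nRT₁/V₁ = 2.89×8.314×295/25.2 = 281 kPa.
Step 1 — Polytropic n=1.19: T₂ = T₁(V₁/V₂)^(n−1) = 295×(0.356)^0.19 = 242 K; P₂ = P₁(V₁/V₂)^n = 82.3 kPa.
W = (P₁V₁−P₂V₂)/(n−1) = (281×25.2−82.3×70.8)/0.19 = 6650 J.
ΔU = nCvΔT = 2.89×20.8×(242−295) = -3160 J.
Q = ΔU + W = 3490 J.
State after step 1: P = 82.3 kPa, V = 70.8 L, T = 242 K.
Step 2 — Isobaric: P stays 82.3 kPa; V/T = const ⇒ T₂ = 586 K, V₂ = 171 L.
W = PΔV = 82.3×(171−70.8) kPa·L = 8260 J.
ΔU = nCvΔT = 2.89×20.8×(586−242) = 20600 J.
Q = ΔU + W = nCpΔT = 28900 J.
Net over both steps: W = 14900 J, Q = 32400 J, ΔU = 17500 J.

14900 J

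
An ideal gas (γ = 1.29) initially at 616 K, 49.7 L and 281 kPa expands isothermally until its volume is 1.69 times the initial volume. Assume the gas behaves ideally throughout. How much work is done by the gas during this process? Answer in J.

n = P₁V₁/(RT₁) = 281×49.7/(8.314×616) = 2.73 mol.
Isothermal: T stays 616 K; PV = const ⇒ V₂ = 84.0 L, P₂ = 166 kPa.
W = nRT ln(V₂/V₁) = 2.73×8.314×616×ln(1.69) = 7330 J.

7330 J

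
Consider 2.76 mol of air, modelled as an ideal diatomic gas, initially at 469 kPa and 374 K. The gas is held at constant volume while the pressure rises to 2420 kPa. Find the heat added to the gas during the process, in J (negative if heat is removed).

89300 J

V₁ = nRT₁/P₁ = 2.76×8.314×374/469 = 18.3 L.
Isochoric: V stays 18.3 L; P/T = const ⇒ T₂ = 1930 K, P₂ = 2420 kPa.
W = 0 (no volume change).
ΔU = nCvΔT = 2.76×20.8×(1930−374) = 89300 J.
Q = ΔU = 89300 J.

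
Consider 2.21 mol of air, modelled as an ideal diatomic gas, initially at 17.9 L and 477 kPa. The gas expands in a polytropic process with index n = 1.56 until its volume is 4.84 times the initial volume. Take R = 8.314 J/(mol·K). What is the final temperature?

192 K

T₁ = P₁V₁/(nR) = 477×17.9/(2.21×8.314) = 465 K.
Polytropic n=1.56: T₂ = T₁(V₁/V₂)^(n−1) = 465×(0.207)^0.56 = 192 K; P₂ = P₁(V₁/V₂)^n = 40.8 kPa.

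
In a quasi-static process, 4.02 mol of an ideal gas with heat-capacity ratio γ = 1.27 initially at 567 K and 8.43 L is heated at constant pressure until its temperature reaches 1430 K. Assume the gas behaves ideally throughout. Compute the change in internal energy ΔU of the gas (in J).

107000 J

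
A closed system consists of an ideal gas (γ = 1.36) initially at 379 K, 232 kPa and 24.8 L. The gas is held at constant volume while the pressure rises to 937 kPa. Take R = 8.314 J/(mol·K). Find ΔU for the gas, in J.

n = P₁V₁/(RT₁) = 232×24.8/(8.314×379) = 1.83 mol.
Isochoric: V stays 24.8 L; P/T = const ⇒ T₂ = 1530 K, P₂ = 937 kPa.
For an ideal gas ΔU = nCvΔT with Cv = R/(γ−1) = 23.1 J/(mol·K).
ΔU = 1.83×23.1×(1530−379) = 48600 J.

48600 J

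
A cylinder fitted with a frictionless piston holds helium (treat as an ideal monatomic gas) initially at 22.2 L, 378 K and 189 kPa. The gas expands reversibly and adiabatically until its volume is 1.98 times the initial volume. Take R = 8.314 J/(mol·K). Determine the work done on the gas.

-2300 J

n = P₁V₁/(RT₁) = 189×22.2/(8.314×378) = 1.34 mol.
Adiabatic: TV^(γ−1) = const ⇒ T₂ = 378×(0.505)^0.667 = 240 K; PV^γ = const ⇒ P₂ = 60.5 kPa.
ΔU = nCvΔT = 1.34×12.5×(240−378) = -2300 J.
Q = 0 for an adiabatic process, so W = −ΔU = 2300 J.
Work done on the gas = −W_by = -2300 J.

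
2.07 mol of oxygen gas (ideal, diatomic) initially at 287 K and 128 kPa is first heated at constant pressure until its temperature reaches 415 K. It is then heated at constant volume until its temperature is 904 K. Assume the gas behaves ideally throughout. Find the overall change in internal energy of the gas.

26500 J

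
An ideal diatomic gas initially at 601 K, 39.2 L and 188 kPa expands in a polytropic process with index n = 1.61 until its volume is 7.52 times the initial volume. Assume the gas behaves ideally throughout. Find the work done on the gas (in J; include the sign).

n = P₁V₁/(RT₁) = 188×39.2/(8.314×601) = 1.47 mol.
Polytropic n=1.61: T₂ = T₁(V₁/V₂)^(n−1) = 601×(0.133)^0.61 = 176 K; P₂ = P₁(V₁/V₂)^n = 7.30 kPa.
W = (P₁V₁−P₂V₂)/(n−1) = (188×39.2−7.30×295)/0.61 = 8550 J.
Work done on the gas = −W_by = -8550 J.

-8550 J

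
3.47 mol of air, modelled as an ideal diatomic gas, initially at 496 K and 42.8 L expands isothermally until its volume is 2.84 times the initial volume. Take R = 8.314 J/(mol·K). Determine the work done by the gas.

14900 J

P₁ = nRT₁/V₁ = 3.47×8.314×496/42.8 = 334 kPa.
Isothermal: T stays 496 K; PV = const ⇒ V₂ = 122 L, P₂ = 118 kPa.
W = nRT ln(V₂/V₁) = 3.47×8.314×496×ln(2.84) = 14900 J.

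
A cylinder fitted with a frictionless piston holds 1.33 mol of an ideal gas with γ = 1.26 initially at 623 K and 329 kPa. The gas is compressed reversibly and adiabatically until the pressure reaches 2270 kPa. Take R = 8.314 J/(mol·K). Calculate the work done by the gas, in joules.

V₁ = nRT₁/P₁ = 1.33×8.314×623/329 = 20.9 L.
Adiabatic: T₂/T₁ = (P₂/P₁)^((γ−1)/γ) ⇒ T₂ = 623×(6.90)^0.206 = 928 K; V₂ = 4.52 L.
ΔU = nCvΔT = 1.33×32.0×(928−623) = 13000 J.
Q = 0 for an adiabatic process, so W = −ΔU = -13000 J.

-13000 J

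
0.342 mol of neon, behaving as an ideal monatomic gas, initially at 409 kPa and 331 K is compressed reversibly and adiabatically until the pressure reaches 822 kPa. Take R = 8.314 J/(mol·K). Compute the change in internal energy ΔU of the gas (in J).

V₁ = nRT₁/P₁ = 0.342×8.314×331/409 = 2.30 L.
Adiabatic: T₂/T₁ = (P₂/P₁)^((γ−1)/γ) ⇒ T₂ = 331×(2.01)^0.400 = 438 K; V₂ = 1.51 L.
For an ideal gas ΔU = nCvΔT with Cv = (3/2)R = 12.5 J/(mol·K).
ΔU = 0.342×12.5×(438−331) = 455 J.

455 J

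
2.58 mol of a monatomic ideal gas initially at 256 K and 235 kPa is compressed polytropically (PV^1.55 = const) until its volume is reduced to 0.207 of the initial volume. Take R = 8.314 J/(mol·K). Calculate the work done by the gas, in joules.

-13800 J

V₁ = nRT₁/P₁ = 2.58×8.314×256/235 = 23.4 L.
Polytropic n=1.55: T₂ = T₁(V₁/V₂)^(n−1) = 256×(4.83)^0.55 = 609 K; P₂ = P₁(V₁/V₂)^n = 2700 kPa.
W = (P₁V₁−P₂V₂)/(n−1) = (235×23.4−2700×4.84)/0.55 = -13800 J.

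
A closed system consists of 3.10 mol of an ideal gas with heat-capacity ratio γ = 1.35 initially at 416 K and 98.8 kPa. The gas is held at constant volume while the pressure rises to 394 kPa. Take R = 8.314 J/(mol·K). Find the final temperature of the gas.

V₁ = nRT₁/P₁ = 3.10×8.314×416/98.8 = 109 L.
Isochoric: V stays 109 L; P/T = const ⇒ T₂ = 1660 K, P₂ = 394 kPa.

1660 K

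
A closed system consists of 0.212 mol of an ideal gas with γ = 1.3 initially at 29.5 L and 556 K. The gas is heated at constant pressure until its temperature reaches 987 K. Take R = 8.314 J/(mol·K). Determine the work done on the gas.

P₁ = nRT₁/V₁ = 0.212×8.314×556/29.5 = 33.2 kPa.
Isobaric: P stays 33.2 kPa; V/T = const ⇒ T₂ = 987 K, V₂ = 52.4 L.
W = PΔV = 33.2×(52.4−29.5) kPa·L = 760 J.
Work done on the gas = −W_by = -760 J.

-760 J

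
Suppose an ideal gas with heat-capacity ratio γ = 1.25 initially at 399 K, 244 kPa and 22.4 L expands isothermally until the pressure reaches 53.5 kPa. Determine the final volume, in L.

102 L

Isothermal: T stays 399 K; PV = const ⇒ V₂ = 102 L, P₂ = 53.5 kPa.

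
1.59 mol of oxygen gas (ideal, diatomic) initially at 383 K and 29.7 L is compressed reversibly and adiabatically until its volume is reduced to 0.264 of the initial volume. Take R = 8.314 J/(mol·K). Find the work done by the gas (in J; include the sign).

-8910 J

P₁ = nRT₁/V₁ = 1.59×8.314×383/29.7 = 170 kPa.
Adiabatic: TV^(γ−1) = const ⇒ T₂ = 383×(3.79)^0.400 = 652 K; PV^γ = const ⇒ P₂ = 1100 kPa.
ΔU = nCvΔT = 1.59×20.8×(652−383) = 8910 J.
Q = 0 for an adiabatic process, so W = −ΔU = -8910 J.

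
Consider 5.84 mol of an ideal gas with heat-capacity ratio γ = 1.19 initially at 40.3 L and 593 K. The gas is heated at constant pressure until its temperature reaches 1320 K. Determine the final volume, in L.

89.7 L

P₁ = nRT₁/V₁ = 5.84×8.314×593/40.3 = 714 kPa.
Isobaric: P stays 714 kPa; V/T = const ⇒ T₂ = 1320 K, V₂ = 89.7 L.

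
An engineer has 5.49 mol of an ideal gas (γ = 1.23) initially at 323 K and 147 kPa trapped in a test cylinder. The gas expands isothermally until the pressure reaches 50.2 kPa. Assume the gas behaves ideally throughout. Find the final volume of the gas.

294 L

V₁ = nRT₁/P₁ = 5.49×8.314×323/147 = 100 L.
Isothermal: T stays 323 K; PV = const ⇒ V₂ = 294 L, P₂ = 50.2 kPa.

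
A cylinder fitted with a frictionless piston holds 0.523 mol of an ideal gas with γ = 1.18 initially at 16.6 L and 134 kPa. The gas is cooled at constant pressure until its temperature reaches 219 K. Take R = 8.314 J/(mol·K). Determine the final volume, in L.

T₁ = P₁V₁/(nR) = 134×16.6/(0.523×8.314) = 512 K.
Isobaric: P stays 134 kPa; V/T = const ⇒ T₂ = 219 K, V₂ = 7.11 L.

7.11 L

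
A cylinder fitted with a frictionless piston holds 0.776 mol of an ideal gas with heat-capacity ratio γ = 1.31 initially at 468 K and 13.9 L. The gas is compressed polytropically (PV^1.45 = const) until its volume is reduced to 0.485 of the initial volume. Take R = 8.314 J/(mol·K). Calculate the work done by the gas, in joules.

P₁ = nRT₁/V₁ = 0.776×8.314×468/13.9 = 217 kPa.
Polytropic n=1.45: T₂ = T₁(V₁/V₂)^(n−1) = 468×(2.06)^0.45 = 648 K; P₂ = P₁(V₁/V₂)^n = 620 kPa.
W = (P₁V₁−P₂V₂)/(n−1) = (217×13.9−620×6.74)/0.45 = -2580 J.

-2580 J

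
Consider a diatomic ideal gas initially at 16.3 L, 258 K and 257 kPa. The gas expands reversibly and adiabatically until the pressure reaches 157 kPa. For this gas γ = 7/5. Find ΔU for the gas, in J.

n = P₁V₁/(RT₁) = 257×16.3/(8.314×258) = 1.95 mol.
Adiabatic: T₂/T₁ = (P₂/P₁)^((γ−1)/γ) ⇒ T₂ = 258×(0.611)^0.286 = 224 K; V₂ = 23.2 L.
For an ideal gas ΔU = nCvΔT with Cv = (5/2)R = 20.8 J/(mol·K).
ΔU = 1.95×20.8×(224−258) = -1380 J.

-1380 J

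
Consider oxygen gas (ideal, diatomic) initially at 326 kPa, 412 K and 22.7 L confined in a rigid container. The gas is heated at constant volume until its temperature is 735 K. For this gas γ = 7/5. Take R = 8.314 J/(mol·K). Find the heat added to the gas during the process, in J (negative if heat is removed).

14500 J

n = P₁V₁/(RT₁) = 326×22.7/(8.314×412) = 2.16 mol.
Isochoric: V stays 22.7 L; P/T = const ⇒ T₂ = 735 K, P₂ = 582 kPa.
W = 0 (no volume change).
ΔU = nCvΔT = 2.16×20.8×(735−412) = 14500 J.
Q = ΔU = 14500 J.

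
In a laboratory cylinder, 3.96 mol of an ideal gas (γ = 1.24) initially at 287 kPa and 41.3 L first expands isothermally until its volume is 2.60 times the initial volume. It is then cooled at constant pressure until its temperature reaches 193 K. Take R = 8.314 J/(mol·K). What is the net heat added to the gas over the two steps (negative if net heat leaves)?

T₁ = P₁V₁/(nR) = 287×41.3/(3.96×8.314) = 360 K.
Step 1 — Isothermal: T stays 360 K; PV = const ⇒ V₂ = 107 L, P₂ = 110 kPa.
ΔU = 0 (ideal gas, T constant).
W = nRT ln(V₂/V₁) = 3.96×8.314×360×ln(2.60) = 11300 J.
Q = ΔU + W = 11300 J.
State after step 1: P = 110 kPa, V = 107 L, T = 360 K.
Step 2 — Isobaric: P stays 110 kPa; V/T = const ⇒ T₂ = 193 K, V₂ = 57.6 L.
W = PΔV = 110×(57.6−107) kPa·L = -5500 J.
ΔU = nCvΔT = 3.96×34.6×(193−360) = -22900 J.
Q = ΔU + W = nCpΔT = -28400 J.
Net over both steps: W = 5830 J, Q = -17100 J, ΔU = -22900 J.

-17100 J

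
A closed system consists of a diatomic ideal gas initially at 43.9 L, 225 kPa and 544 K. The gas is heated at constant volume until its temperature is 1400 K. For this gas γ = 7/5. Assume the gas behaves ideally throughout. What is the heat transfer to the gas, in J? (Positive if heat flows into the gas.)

n = P₁V₁/(RT₁) = 225×43.9/(8.314×544) = 2.18 mol.
Isochoric: V stays 43.9 L; P/T = const ⇒ T₂ = 1400 K, P₂ = 579 kPa.
W = 0 (no volume change).
ΔU = nCvΔT = 2.18×20.8×(1400−544) = 38900 J.
Q = ΔU = 38900 J.

38900 J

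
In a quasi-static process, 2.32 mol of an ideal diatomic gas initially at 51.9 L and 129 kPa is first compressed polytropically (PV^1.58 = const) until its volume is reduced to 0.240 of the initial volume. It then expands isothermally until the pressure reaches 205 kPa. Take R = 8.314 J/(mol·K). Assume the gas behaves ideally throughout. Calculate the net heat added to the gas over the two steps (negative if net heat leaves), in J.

34100 J

T₁ = P₁V₁/(nR) = 129×51.9/(2.32×8.314) = 347 K.
Step 1 — Polytropic n=1.58: T₂ = T₁(V₁/V₂)^(n−1) = 347×(4.17)^0.58 = 794 K; P₂ = P₁(V₁/V₂)^n = 1230 kPa.
W = (P₁V₁−P₂V₂)/(n−1) = (129×51.9−1230×12.5)/0.58 = -14900 J.
ΔU = nCvΔT = 2.32×20.8×(794−347) = 21600 J.
Q = ΔU + W = 6690 J.
State after step 1: P = 1230 kPa, V = 12.5 L, T = 794 K.
Step 2 — Isothermal: T stays 794 K; PV = const ⇒ V₂ = 74.7 L, P₂ = 205 kPa.
ΔU = 0 (ideal gas, T constant).
W = nRT ln(V₂/V₁) = 2.32×8.314×794×ln(6.00) = 27400 J.
Q = ΔU + W = 27400 J.
Net over both steps: W = 12600 J, Q = 34100 J, ΔU = 21600 J.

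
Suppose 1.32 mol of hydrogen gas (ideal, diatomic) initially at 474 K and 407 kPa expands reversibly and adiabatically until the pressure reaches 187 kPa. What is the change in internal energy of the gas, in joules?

-2590 J

V₁ = nRT₁/P₁ = 1.32×8.314×474/407 = 12.8 L.
Adiabatic: T₂/T₁ = (P₂/P₁)^((γ−1)/γ) ⇒ T₂ = 474×(0.459)^0.286 = 380 K; V₂ = 22.3 L.
For an ideal gas ΔU = nCvΔT with Cv = (5/2)R = 20.8 J/(mol·K).
ΔU = 1.32×20.8×(380−474) = -2590 J.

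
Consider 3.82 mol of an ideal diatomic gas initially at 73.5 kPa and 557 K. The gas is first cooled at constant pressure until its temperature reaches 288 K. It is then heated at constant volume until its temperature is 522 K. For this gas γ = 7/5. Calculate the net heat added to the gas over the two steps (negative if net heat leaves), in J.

-11300 J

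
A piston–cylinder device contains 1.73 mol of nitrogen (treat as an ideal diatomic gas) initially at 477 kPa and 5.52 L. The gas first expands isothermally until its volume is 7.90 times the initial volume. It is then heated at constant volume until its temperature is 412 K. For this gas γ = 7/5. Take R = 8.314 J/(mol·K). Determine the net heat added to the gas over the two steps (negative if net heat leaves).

T₁ = P₁V₁/(nR) = 477×5.52/(1.73×8.314) = 183 K.
Step 1 — Isothermal: T stays 183 K; PV = const ⇒ V₂ = 43.6 L, P₂ = 60.4 kPa.
ΔU = 0 (ideal gas, T constant).
W = nRT ln(V₂/V₁) = 1.73×8.314×183×ln(7.90) = 5440 J.
Q = ΔU + W = 5440 J.
State after step 1: P = 60.4 kPa, V = 43.6 L, T = 183 K.
Step 2 — Isochoric: V stays 43.6 L; P/T = const ⇒ T₂ = 412 K, P₂ = 136 kPa.
W = 0 (no volume change).
ΔU = nCvΔT = 1.73×20.8×(412−183) = 8230 J.
Q = ΔU = 8230 J.
Net over both steps: W = 5440 J, Q = 13700 J, ΔU = 8230 J.

13700 J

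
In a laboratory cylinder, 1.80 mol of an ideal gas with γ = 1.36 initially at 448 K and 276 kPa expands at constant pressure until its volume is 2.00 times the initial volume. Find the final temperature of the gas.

896 K

V₁ = nRT₁/P₁ = 1.80×8.314×448/276 = 24.3 L.
Isobaric: P stays 276 kPa; V/T = const ⇒ T₂ = 896 K, V₂ = 48.6 L.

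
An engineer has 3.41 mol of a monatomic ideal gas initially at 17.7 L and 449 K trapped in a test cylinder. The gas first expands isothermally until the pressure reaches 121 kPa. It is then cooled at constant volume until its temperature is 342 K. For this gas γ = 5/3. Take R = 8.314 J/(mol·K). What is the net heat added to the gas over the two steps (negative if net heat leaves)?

P₁ = nRT₁/V₁ = 3.41×8.314×449/17.7 = 719 kPa.
Step 1 — Isothermal: T stays 449 K; PV = const ⇒ V₂ = 105 L, P₂ = 121 kPa.
ΔU = 0 (ideal gas, T constant).
W = nRT ln(V₂/V₁) = 3.41×8.314×449×ln(5.94) = 22700 J.
Q = ΔU + W = 22700 J.
State after step 1: P = 121 kPa, V = 105 L, T = 449 K.
Step 2 — Isochoric: V stays 105 L; P/T = const ⇒ T₂ = 342 K, P₂ = 92.2 kPa.
W = 0 (no volume change).
ΔU = nCvΔT = 3.41×12.5×(342−449) = -4550 J.
Q = ΔU = -4550 J.
Net over both steps: W = 22700 J, Q = 18100 J, ΔU = -4550 J.

18100 J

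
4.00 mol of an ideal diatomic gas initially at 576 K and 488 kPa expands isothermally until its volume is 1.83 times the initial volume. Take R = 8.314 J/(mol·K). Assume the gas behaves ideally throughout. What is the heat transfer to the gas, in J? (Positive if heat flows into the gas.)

11600 J

V₁ = nRT₁/P₁ = 4.00×8.314×576/488 = 39.3 L.
Isothermal: T stays 576 K; PV = const ⇒ V₂ = 71.8 L, P₂ = 267 kPa.
ΔU = 0 (ideal gas, T constant).
W = nRT ln(V₂/V₁) = 4.00×8.314×576×ln(1.83) = 11600 J.
Q = ΔU + W = 11600 J.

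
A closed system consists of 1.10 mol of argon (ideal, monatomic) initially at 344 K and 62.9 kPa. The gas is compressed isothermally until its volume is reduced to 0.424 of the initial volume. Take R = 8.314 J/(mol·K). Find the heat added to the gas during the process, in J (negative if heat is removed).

-2700 J

V₁ = nRT₁/P₁ = 1.10×8.314×344/62.9 = 50.0 L.
Isothermal: T stays 344 K; PV = const ⇒ V₂ = 21.2 L, P₂ = 148 kPa.
ΔU = 0 (ideal gas, T constant).
W = nRT ln(V₂/V₁) = 1.10×8.314×344×ln(0.424) = -2700 J.
Q = ΔU + W = -2700 J.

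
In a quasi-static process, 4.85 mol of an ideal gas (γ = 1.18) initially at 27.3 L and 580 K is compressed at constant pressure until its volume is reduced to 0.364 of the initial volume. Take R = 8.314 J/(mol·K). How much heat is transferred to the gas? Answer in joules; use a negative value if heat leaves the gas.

-97500 J

P₁ = nRT₁/V₁ = 4.85×8.314×580/27.3 = 857 kPa.
Isobaric: P stays 857 kPa; V/T = const ⇒ T₂ = 211 K, V₂ = 9.94 L.
W = PΔV = 857×(9.94−27.3) kPa·L = -14900 J.
ΔU = nCvΔT = 4.85×46.2×(211−580) = -82600 J.
Q = ΔU + W = nCpΔT = -97500 J.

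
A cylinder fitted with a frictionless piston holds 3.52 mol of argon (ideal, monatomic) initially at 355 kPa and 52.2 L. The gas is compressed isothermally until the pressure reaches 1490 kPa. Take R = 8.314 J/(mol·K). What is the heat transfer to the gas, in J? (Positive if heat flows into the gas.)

-26600 J

T₁ = P₁V₁/(nR) = 355×52.2/(3.52×8.314) = 633 K.
Isothermal: T stays 633 K; PV = const ⇒ V₂ = 12.4 L, P₂ = 1490 kPa.
ΔU = 0 (ideal gas, T constant).
W = nRT ln(V₂/V₁) = 3.52×8.314×633×ln(0.238) = -26600 J.
Q = ΔU + W = -26600 J.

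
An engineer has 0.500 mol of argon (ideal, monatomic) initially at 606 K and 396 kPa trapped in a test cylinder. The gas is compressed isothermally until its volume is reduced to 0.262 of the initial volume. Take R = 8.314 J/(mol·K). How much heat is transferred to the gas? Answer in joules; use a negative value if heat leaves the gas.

V₁ = nRT₁/P₁ = 0.500×8.314×606/396 = 6.36 L.
Isothermal: T stays 606 K; PV = const ⇒ V₂ = 1.67 L, P₂ = 1510 kPa.
ΔU = 0 (ideal gas, T constant).
W = nRT ln(V₂/V₁) = 0.500×8.314×606×ln(0.262) = -3370 J.
Q = ΔU + W = -3370 J.

-3370 J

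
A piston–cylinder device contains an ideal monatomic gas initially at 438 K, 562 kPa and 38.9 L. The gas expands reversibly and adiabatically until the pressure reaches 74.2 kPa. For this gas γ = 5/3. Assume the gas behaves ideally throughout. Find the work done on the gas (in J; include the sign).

-18200 J

n = P₁V₁/(RT₁) = 562×38.9/(8.314×438) = 6.00 mol.
Adiabatic: T₂/T₁ = (P₂/P₁)^((γ−1)/γ) ⇒ T₂ = 438×(0.132)^0.400 = 195 K; V₂ = 131 L.
ΔU = nCvΔT = 6.00×12.5×(195−438) = -18200 J.
Q = 0 for an adiabatic process, so W = −ΔU = 18200 J.
Work done on the gas = −W_by = -18200 J.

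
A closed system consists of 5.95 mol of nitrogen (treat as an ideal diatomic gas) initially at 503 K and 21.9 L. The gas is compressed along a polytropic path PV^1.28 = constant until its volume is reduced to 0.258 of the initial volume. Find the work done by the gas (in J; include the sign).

P₁ = nRT₁/V₁ = 5.95×8.314×503/21.9 = 1140 kPa.
Polytropic n=1.28: T₂ = T₁(V₁/V₂)^(n−1) = 503×(3.88)^0.28 = 735 K; P₂ = P₁(V₁/V₂)^n = 6440 kPa.
W = (P₁V₁−P₂V₂)/(n−1) = (1140×21.9−6440×5.65)/0.28 = -41000 J.

-41000 J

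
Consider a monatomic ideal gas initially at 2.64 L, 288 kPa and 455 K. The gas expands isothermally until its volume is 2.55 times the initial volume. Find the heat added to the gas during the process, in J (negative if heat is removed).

712 J

n = P₁V₁/(RT₁) = 288×2.64/(8.314×455) = 0.201 mol.
Isothermal: T stays 455 K; PV = const ⇒ V₂ = 6.73 L, P₂ = 113 kPa.
ΔU = 0 (ideal gas, T constant).
W = nRT ln(V₂/V₁) = 0.201×8.314×455×ln(2.55) = 712 J.
Q = ΔU + W = 712 J.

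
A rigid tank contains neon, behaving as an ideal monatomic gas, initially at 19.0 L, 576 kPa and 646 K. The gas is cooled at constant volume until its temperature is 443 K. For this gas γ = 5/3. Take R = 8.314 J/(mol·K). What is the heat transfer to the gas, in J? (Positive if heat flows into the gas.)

n = P₁V₁/(RT₁) = 576×19.0/(8.314×646) = 2.04 mol.
Isochoric: V stays 19.0 L; P/T = const ⇒ T₂ = 443 K, P₂ = 395 kPa.
W = 0 (no volume change).
ΔU = nCvΔT = 2.04×12.5×(443−646) = -5160 J.
Q = ΔU = -5160 J.

-5160 J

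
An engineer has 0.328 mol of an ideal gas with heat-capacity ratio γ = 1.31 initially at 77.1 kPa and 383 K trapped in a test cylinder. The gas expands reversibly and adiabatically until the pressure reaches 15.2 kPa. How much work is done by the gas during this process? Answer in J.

V₁ = nRT₁/P₁ = 0.328×8.314×383/77.1 = 13.5 L.
Adiabatic: T₂/T₁ = (P₂/P₁)^((γ−1)/γ) ⇒ T₂ = 383×(0.197)^0.237 = 261 K; V₂ = 46.8 L.
ΔU = nCvΔT = 0.328×26.8×(261−383) = -1070 J.
Q = 0 for an adiabatic process, so W = −ΔU = 1070 J.

1070 J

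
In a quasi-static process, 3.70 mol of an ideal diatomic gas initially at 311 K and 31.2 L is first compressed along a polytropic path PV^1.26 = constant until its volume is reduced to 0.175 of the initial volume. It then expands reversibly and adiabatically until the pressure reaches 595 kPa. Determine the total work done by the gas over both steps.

-7750 J

P₁ = nRT₁/V₁ = 3.70×8.314×311/31.2 = 307 kPa.
Step 1 — Polytropic n=1.26: T₂ = T₁(V₁/V₂)^(n−1) = 311×(5.71)^0.26 = 489 K; P₂ = P₁(V₁/V₂)^n = 2760 kPa.
W = (P₁V₁−P₂V₂)/(n−1) = (307×31.2−2760×5.46)/0.26 = -21100 J.
ΔU = nCvΔT = 3.70×20.8×(489−311) = 13700 J.
Q = ΔU + W = -7380 J.
State after step 1: P = 2760 kPa, V = 5.46 L, T = 489 K.
Step 2 — Adiabatic: T₂/T₁ = (P₂/P₁)^((γ−1)/γ) ⇒ T₂ = 489×(0.216)^0.286 = 316 K; V₂ = 16.3 L.
ΔU = nCvΔT = 3.70×20.8×(316−489) = -13300 J.
Q = 0 for an adiabatic process, so W = −ΔU = 13300 J.
Net over both steps: W = -7750 J, Q = -7380 J, ΔU = 364 J.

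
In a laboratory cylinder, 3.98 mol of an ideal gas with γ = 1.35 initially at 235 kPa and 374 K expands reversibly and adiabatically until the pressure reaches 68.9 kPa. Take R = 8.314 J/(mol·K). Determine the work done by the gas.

9630 J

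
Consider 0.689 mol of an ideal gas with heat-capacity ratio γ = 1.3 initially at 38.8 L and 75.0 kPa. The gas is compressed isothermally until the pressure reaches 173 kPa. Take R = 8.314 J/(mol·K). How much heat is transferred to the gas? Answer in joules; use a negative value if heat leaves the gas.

T₁ = P₁V₁/(nR) = 75.0×38.8/(0.689×8.314) = 508 K.
Isothermal: T stays 508 K; PV = const ⇒ V₂ = 16.8 L, P₂ = 173 kPa.
ΔU = 0 (ideal gas, T constant).
W = nRT ln(V₂/V₁) = 0.689×8.314×508×ln(0.434) = -2430 J.
Q = ΔU + W = -2430 J.

-2430 J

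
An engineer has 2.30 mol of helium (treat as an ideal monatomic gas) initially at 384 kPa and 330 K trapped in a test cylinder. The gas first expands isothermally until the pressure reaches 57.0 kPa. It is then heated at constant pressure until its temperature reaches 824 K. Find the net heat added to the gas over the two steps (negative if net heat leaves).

V₁ = nRT₁/P₁ = 2.30×8.314×330/384 = 16.4 L.
Step 1 — Isothermal: T stays 330 K; PV = const ⇒ V₂ = 111 L, P₂ = 57.0 kPa.
ΔU = 0 (ideal gas, T constant).
W = nRT ln(V₂/V₁) = 2.30×8.314×330×ln(6.74) = 12000 J.
Q = ΔU + W = 12000 J.
State after step 1: P = 57.0 kPa, V = 111 L, T = 330 K.
Step 2 — Isobaric: P stays 57.0 kPa; V/T = const ⇒ T₂ = 824 K, V₂ = 276 L.
W = PΔV = 57.0×(276−111) kPa·L = 9450 J.
ΔU = nCvΔT = 2.30×12.5×(824−330) = 14200 J.
Q = ΔU + W = nCpΔT = 23600 J.
Net over both steps: W = 21500 J, Q = 35700 J, ΔU = 14200 J.

35700 J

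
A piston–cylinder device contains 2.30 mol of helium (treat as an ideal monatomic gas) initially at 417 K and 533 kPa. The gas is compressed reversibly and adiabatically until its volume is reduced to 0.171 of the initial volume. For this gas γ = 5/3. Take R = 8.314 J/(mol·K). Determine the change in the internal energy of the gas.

26900 J

V₁ = nRT₁/P₁ = 2.30×8.314×417/533 = 15.0 L.
Adiabatic: TV^(γ−1) = const ⇒ T₂ = 417×(5.85)^0.667 = 1350 K; PV^γ = const ⇒ P₂ = 10100 kPa.
For an ideal gas ΔU = nCvΔT with Cv = (3/2)R = 12.5 J/(mol·K).
ΔU = 2.30×12.5×(1350−417) = 26900 J.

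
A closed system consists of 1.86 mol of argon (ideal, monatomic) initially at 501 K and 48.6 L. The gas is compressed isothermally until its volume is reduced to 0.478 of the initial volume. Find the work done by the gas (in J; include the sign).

-5720 J

P₁ = nRT₁/V₁ = 1.86×8.314×501/48.6 = 159 kPa.
Isothermal: T stays 501 K; PV = const ⇒ V₂ = 23.2 L, P₂ = 334 kPa.
W = nRT ln(V₂/V₁) = 1.86×8.314×501×ln(0.478) = -5720 J.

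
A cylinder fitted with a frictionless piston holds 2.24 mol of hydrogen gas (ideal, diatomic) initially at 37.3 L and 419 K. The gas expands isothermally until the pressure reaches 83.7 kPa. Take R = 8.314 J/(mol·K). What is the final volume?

P₁ = nRT₁/V₁ = 2.24×8.314×419/37.3 = 209 kPa.
Isothermal: T stays 419 K; PV = const ⇒ V₂ = 93.2 L, P₂ = 83.7 kPa.

93.2 L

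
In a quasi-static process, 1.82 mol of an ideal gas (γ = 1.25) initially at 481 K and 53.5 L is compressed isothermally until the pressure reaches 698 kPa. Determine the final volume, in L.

10.4 L

P₁ = nRT₁/V₁ = 1.82×8.314×481/53.5 = 136 kPa.
Isothermal: T stays 481 K; PV = const ⇒ V₂ = 10.4 L, P₂ = 698 kPa.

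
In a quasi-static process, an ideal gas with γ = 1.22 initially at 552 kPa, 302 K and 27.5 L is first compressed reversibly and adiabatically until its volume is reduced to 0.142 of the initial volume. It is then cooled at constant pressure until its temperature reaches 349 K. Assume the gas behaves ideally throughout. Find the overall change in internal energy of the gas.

10700 J

n = P₁V₁/(RT₁) = 552×27.5/(8.314×302) = 6.05 mol.
Step 1 — Adiabatic: TV^(γ−1) = const ⇒ T₂ = 302×(7.04)^0.220 = 464 K; PV^γ = const ⇒ P₂ = 5970 kPa.
ΔU = nCvΔT = 6.05×37.8×(464−302) = 37000 J.
Q = 0 for an adiabatic process, so W = −ΔU = -37000 J.
State after step 1: P = 5970 kPa, V = 3.90 L, T = 464 K.
Step 2 — Isobaric: P stays 5970 kPa; V/T = const ⇒ T₂ = 349 K, V₂ = 2.94 L.
W = PΔV = 5970×(2.94−3.90) kPa·L = -5780 J.
ΔU = nCvΔT = 6.05×37.8×(349−464) = -26300 J.
Q = ΔU + W = nCpΔT = -32100 J.
Net over both steps: W = -42800 J, Q = -32100 J, ΔU = 10700 J.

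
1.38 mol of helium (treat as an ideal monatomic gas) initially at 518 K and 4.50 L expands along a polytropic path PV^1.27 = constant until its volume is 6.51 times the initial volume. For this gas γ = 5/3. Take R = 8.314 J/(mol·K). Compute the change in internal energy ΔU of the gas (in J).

P₁ = nRT₁/V₁ = 1.38×8.314×518/4.50 = 1320 kPa.
Polytropic n=1.27: T₂ = T₁(V₁/V₂)^(n−1) = 518×(0.154)^0.27 = 312 K; P₂ = P₁(V₁/V₂)^n = 122 kPa.
For an ideal gas ΔU = nCvΔT with Cv = (3/2)R = 12.5 J/(mol·K).
ΔU = 1.38×12.5×(312−518) = -3540 J.

-3540 J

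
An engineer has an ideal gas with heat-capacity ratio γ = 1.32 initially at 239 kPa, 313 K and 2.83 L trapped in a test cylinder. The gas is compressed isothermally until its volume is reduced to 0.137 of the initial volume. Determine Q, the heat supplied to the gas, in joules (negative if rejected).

n = P₁V₁/(RT₁) = 239×2.83/(8.314×313) = 0.260 mol.
Isothermal: T stays 313 K; PV = const ⇒ V₂ = 0.388 L, P₂ = 1740 kPa.
ΔU = 0 (ideal gas, T constant).
W = nRT ln(V₂/V₁) = 0.260×8.314×313×ln(0.137) = -1340 J.
Q = ΔU + W = -1340 J.

-1340 J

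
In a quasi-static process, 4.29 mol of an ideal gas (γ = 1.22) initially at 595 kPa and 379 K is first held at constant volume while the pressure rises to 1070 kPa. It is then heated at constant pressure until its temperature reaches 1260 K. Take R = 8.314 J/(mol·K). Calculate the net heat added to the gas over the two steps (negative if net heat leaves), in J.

V₁ = nRT₁/P₁ = 4.29×8.314×379/595 = 22.7 L.
Step 1 — Isochoric: V stays 22.7 L; P/T = const ⇒ T₂ = 682 K, P₂ = 1070 kPa.
W = 0 (no volume change).
ΔU = nCvΔT = 4.29×37.8×(682−379) = 49100 J.
Q = ΔU = 49100 J.
State after step 1: P = 1070 kPa, V = 22.7 L, T = 682 K.
Step 2 — Isobaric: P stays 1070 kPa; V/T = const ⇒ T₂ = 1260 K, V₂ = 42.0 L.
W = PΔV = 1070×(42.0−22.7) kPa·L = 20600 J.
ΔU = nCvΔT = 4.29×37.8×(1260−682) = 93800 J.
Q = ΔU + W = nCpΔT = 114000 J.
Net over both steps: W = 20600 J, Q = 163000 J, ΔU = 143000 J.

163000 J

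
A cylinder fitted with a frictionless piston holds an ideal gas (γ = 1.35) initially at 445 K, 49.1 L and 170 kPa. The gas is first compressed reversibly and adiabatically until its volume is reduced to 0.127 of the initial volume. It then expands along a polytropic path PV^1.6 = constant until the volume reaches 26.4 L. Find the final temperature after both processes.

n = P₁V₁/(RT₁) = 170×49.1/(8.314×445) = 2.26 mol.
Step 1 — Adiabatic: TV^(γ−1) = const ⇒ T₂ = 445×(7.87)^0.350 = 916 K; PV^γ = const ⇒ P₂ = 2760 kPa.
ΔU = nCvΔT = 2.26×23.8×(916−445) = 25300 J.
Q = 0 for an adiabatic process, so W = −ΔU = -25300 J.
State after step 1: P = 2760 kPa, V = 6.24 L, T = 916 K.
Step 2 — Polytropic n=1.6: T₂ = T₁(V₁/V₂)^(n−1) = 916×(0.236)^0.60 = 385 K; P₂ = P₁(V₁/V₂)^n = 274 kPa.
W = (P₁V₁−P₂V₂)/(n−1) = (2760×6.24−274×26.4)/0.60 = 16600 J.
ΔU = nCvΔT = 2.26×23.8×(385−916) = -28400 J.
Q = ΔU + W = -11900 J.
Net over both steps: W = -8660 J, Q = -11900 J, ΔU = -3190 J.

385 K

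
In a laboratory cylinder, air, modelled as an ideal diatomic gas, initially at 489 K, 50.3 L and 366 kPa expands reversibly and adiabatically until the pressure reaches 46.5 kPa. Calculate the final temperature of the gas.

271 K

Adiabatic: T₂/T₁ = (P₂/P₁)^((γ−1)/γ) ⇒ T₂ = 489×(0.127)^0.286 = 271 K; V₂ = 220 L.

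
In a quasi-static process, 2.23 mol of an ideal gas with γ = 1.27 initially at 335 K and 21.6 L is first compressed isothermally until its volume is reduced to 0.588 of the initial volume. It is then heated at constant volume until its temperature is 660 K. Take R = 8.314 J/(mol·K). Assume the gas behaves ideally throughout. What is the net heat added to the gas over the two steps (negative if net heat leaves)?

P₁ = nRT₁/V₁ = 2.23×8.314×335/21.6 = 288 kPa.
Step 1 — Isothermal: T stays 335 K; PV = const ⇒ V₂ = 12.7 L, P₂ = 489 kPa.
ΔU = 0 (ideal gas, T constant).
W = nRT ln(V₂/V₁) = 2.23×8.314×335×ln(0.588) = -3300 J.
Q = ΔU + W = -3300 J.
State after step 1: P = 489 kPa, V = 12.7 L, T = 335 K.
Step 2 — Isochoric: V stays 12.7 L; P/T = const ⇒ T₂ = 660 K, P₂ = 963 kPa.
W = 0 (no volume change).
ΔU = nCvΔT = 2.23×30.8×(660−335) = 22300 J.
Q = ΔU = 22300 J.
Net over both steps: W = -3300 J, Q = 19000 J, ΔU = 22300 J.

19000 J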